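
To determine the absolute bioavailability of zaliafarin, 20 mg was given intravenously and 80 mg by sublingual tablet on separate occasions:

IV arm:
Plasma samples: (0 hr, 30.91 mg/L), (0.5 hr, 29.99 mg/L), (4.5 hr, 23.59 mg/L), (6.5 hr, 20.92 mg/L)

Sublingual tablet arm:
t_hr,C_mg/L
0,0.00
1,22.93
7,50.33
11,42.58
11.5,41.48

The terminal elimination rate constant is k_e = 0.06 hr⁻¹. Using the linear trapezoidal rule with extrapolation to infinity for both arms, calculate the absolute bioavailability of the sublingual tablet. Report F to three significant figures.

Trapezoidal AUC_0→6.5 (IV):
  [0→0.5]: (30.91+29.99)/2 × 0.5 = 15.225
  [0.5→4.5]: (29.99+23.59)/2 × 4 = 107.16
  [4.5→6.5]: (23.59+20.92)/2 × 2 = 44.51
  Sum = 166.895 mg/L·hr
IV tail: 20.92/0.06 = 348.667; AUC_iv,0→∞ = 166.895 + 348.667 = 515.562 mg/L·hr
Trapezoidal AUC_0→11.5 (sublingual tablet):
  [0→1]: (0.00+22.93)/2 × 1 = 11.465
  [1→7]: (22.93+50.33)/2 × 6 = 219.78
  [7→11]: (50.33+42.58)/2 × 4 = 185.82
  [11→11.5]: (42.58+41.48)/2 × 0.5 = 21.015
  Sum = 438.08 mg/L·hr
sublingual tablet tail: 41.48/0.06 = 691.333; AUC_ev,0→∞ = 438.08 + 691.333 = 1129.413 mg/L·hr
F = (AUC_ev/D_ev)/(AUC_iv/D_iv) = (1129.413/80)/(515.562/20) = 14.1177/25.7781 = 0.5477

F = 0.548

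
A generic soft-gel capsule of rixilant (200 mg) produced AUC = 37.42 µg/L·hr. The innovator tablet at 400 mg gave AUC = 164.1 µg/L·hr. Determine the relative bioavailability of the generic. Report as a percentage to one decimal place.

F_rel = (AUC_test/D_test) / (AUC_ref/D_ref)
      = (37.42/200) / (164.1/400)
      = 0.1871 / 0.41025 = 0.4561 = 45.61%

F_rel = 45.6%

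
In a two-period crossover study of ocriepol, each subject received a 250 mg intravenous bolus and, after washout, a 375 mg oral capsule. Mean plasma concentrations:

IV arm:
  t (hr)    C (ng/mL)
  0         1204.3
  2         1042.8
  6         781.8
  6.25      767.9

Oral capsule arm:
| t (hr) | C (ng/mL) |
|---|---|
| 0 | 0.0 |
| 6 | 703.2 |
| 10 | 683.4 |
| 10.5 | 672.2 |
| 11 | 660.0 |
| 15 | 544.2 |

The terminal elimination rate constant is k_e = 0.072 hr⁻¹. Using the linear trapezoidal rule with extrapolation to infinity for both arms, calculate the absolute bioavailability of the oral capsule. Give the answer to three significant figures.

Trapezoidal AUC_0→6.25 (IV):
  [0→2]: (1204.3+1042.8)/2 × 2 = 2247.1
  [2→6]: (1042.8+781.8)/2 × 4 = 3649.2
  [6→6.25]: (781.8+767.9)/2 × 0.25 = 193.7125
  Sum = 6090.0125 ng/mL·hr
IV tail: 767.9/0.072 = 10665.278; AUC_iv,0→∞ = 6090.0125 + 10665.278 = 16755.2905 ng/mL·hr
Trapezoidal AUC_0→15 (oral capsule):
  [0→6]: (0.0+703.2)/2 × 6 = 2109.6
  [6→10]: (703.2+683.4)/2 × 4 = 2773.2
  [10→10.5]: (683.4+672.2)/2 × 0.5 = 338.9
  [10.5→11]: (672.2+660.0)/2 × 0.5 = 333.05
  [11→15]: (660.0+544.2)/2 × 4 = 2408.4
  Sum = 7963.15 ng/mL·hr
oral capsule tail: 544.2/0.072 = 7558.333; AUC_ev,0→∞ = 7963.15 + 7558.333 = 15521.483 ng/mL·hr
F = (AUC_ev/D_ev)/(AUC_iv/D_iv) = (15521.483/375)/(16755.2905/250) = 41.3906/67.021162 = 0.6176

F = 0.618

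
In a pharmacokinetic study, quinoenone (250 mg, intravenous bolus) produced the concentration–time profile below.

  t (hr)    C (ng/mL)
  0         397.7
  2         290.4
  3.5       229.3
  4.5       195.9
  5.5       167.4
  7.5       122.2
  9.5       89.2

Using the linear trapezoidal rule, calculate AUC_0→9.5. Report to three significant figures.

AUC = 1970 ng/mL·hr

Trapezoidal AUC_0→9.5:
  [0→2]: (397.7+290.4)/2 × 2 = 688.1
  [2→3.5]: (290.4+229.3)/2 × 1.5 = 389.775
  [3.5→4.5]: (229.3+195.9)/2 × 1 = 212.6
  [4.5→5.5]: (195.9+167.4)/2 × 1 = 181.65
  [5.5→7.5]: (167.4+122.2)/2 × 2 = 289.6
  [7.5→9.5]: (122.2+89.2)/2 × 2 = 211.4
  Sum = 1973.125 ng/mL·hr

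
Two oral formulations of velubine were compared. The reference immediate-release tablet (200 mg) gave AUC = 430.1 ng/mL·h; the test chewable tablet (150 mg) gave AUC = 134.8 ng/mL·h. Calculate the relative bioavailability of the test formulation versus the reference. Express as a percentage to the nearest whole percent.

F_rel = 42%

F_rel = (AUC_test/D_test) / (AUC_ref/D_ref)
      = (134.8/150) / (430.1/200)
      = 0.898667 / 2.1505 = 0.4179 = 41.79%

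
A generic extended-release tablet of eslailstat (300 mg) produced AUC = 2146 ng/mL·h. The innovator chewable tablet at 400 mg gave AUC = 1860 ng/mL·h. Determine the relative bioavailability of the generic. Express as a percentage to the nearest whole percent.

F_rel = (AUC_test/D_test) / (AUC_ref/D_ref)
      = (2146/300) / (1860/400)
      = 7.15333 / 4.65 = 1.5384 = 153.84%

F_rel = 154%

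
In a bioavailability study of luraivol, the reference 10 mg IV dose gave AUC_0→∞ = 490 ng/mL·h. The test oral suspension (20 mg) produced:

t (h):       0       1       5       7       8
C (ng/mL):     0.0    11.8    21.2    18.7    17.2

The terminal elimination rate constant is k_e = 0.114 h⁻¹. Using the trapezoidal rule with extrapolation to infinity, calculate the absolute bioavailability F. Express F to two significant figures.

F = 0.29

Trapezoidal AUC_0→8 (oral suspension):
  [0→1]: (0.0+11.8)/2 × 1 = 5.9
  [1→5]: (11.8+21.2)/2 × 4 = 66.0
  [5→7]: (21.2+18.7)/2 × 2 = 39.9
  [7→8]: (18.7+17.2)/2 × 1 = 17.95
  Sum = 129.75 ng/mL·h
Tail: C_last/k_e = 17.2/0.114 = 150.877
AUC_0→∞ (oral suspension) = 129.75 + 150.877 = 280.627 ng/mL·h
F = (AUC_ev/D_ev)/(AUC_iv/D_iv) = (280.627/20)/(490/10) = 14.03135/49 = 0.2864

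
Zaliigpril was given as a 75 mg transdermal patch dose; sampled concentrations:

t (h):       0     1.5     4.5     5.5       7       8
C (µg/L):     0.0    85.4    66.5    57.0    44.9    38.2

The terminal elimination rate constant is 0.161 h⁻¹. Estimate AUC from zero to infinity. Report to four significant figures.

AUC = 708.9 µg/L·h

Trapezoidal AUC_0→8:
  [0→1.5]: (0.0+85.4)/2 × 1.5 = 64.05
  [1.5→4.5]: (85.4+66.5)/2 × 3 = 227.85
  [4.5→5.5]: (66.5+57.0)/2 × 1 = 61.75
  [5.5→7]: (57.0+44.9)/2 × 1.5 = 76.425
  [7→8]: (44.9+38.2)/2 × 1 = 41.55
  Sum = 471.625 µg/L·h
Extrapolated tail: C_last / k_e = 38.2 / 0.161 = 237.267
AUC_0→∞ = 471.625 + 237.267 = 708.892 µg/L·h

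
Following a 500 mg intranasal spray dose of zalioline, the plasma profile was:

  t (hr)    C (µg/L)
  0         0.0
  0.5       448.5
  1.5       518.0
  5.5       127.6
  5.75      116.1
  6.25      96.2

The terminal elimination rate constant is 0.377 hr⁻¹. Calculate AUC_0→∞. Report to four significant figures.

Trapezoidal AUC_0→6.25:
  [0→0.5]: (0.0+448.5)/2 × 0.5 = 112.125
  [0.5→1.5]: (448.5+518.0)/2 × 1 = 483.25
  [1.5→5.5]: (518.0+127.6)/2 × 4 = 1291.2
  [5.5→5.75]: (127.6+116.1)/2 × 0.25 = 30.4625
  [5.75→6.25]: (116.1+96.2)/2 × 0.5 = 53.075
  Sum = 1970.1125 µg/L·hr
Extrapolated tail: C_last / k_e = 96.2 / 0.377 = 255.172
AUC_0→∞ = 1970.1125 + 255.172 = 2225.2845 µg/L·hr

AUC = 2225 µg/L·hr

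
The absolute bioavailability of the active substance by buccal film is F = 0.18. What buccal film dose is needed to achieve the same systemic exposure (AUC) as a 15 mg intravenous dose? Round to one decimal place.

For equal systemic exposure: F × D_ev = D_iv
D_ev = D_iv / F = 15 / 0.18 = 83.3333 mg

D_buccal = 83.3 mg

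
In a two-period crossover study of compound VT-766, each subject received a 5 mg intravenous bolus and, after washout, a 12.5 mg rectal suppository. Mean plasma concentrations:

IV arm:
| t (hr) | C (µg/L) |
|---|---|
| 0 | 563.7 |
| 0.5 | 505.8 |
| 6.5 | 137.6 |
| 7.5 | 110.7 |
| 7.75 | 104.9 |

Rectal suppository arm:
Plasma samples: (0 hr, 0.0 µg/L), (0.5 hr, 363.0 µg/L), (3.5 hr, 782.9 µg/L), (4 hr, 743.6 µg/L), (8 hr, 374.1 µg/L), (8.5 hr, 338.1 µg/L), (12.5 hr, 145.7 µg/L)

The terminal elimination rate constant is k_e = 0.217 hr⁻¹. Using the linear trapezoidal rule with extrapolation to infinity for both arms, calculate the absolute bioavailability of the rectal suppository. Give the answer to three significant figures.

F = 0.882

Trapezoidal AUC_0→7.75 (IV):
  [0→0.5]: (563.7+505.8)/2 × 0.5 = 267.375
  [0.5→6.5]: (505.8+137.6)/2 × 6 = 1930.2
  [6.5→7.5]: (137.6+110.7)/2 × 1 = 124.15
  [7.5→7.75]: (110.7+104.9)/2 × 0.25 = 26.95
  Sum = 2348.675 µg/L·hr
IV tail: 104.9/0.217 = 483.410; AUC_iv,0→∞ = 2348.675 + 483.410 = 2832.085 µg/L·hr
Trapezoidal AUC_0→12.5 (rectal suppository):
  [0→0.5]: (0.0+363.0)/2 × 0.5 = 90.75
  [0.5→3.5]: (363.0+782.9)/2 × 3 = 1718.85
  [3.5→4]: (782.9+743.6)/2 × 0.5 = 381.625
  [4→8]: (743.6+374.1)/2 × 4 = 2235.4
  [8→8.5]: (374.1+338.1)/2 × 0.5 = 178.05
  [8.5→12.5]: (338.1+145.7)/2 × 4 = 967.6
  Sum = 5572.275 µg/L·hr
rectal suppository tail: 145.7/0.217 = 671.429; AUC_ev,0→∞ = 5572.275 + 671.429 = 6243.704 µg/L·hr
F = (AUC_ev/D_ev)/(AUC_iv/D_iv) = (6243.704/12.5)/(2832.085/5) = 499.49632/566.417 = 0.8819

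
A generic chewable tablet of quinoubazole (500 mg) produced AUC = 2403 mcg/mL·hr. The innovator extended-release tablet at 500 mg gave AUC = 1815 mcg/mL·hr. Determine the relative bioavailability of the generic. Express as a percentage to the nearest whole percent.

F_rel = 132%

F_rel = (AUC_test/D_test) / (AUC_ref/D_ref)
      = (2403/500) / (1815/500)
      = 4.806 / 3.63 = 1.3240 = 132.40%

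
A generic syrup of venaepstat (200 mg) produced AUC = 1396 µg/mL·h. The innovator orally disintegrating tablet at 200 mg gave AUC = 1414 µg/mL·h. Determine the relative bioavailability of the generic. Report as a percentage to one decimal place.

F_rel = 98.7%

F_rel = (AUC_test/D_test) / (AUC_ref/D_ref)
      = (1396/200) / (1414/200)
      = 6.98 / 7.07 = 0.9873 = 98.73%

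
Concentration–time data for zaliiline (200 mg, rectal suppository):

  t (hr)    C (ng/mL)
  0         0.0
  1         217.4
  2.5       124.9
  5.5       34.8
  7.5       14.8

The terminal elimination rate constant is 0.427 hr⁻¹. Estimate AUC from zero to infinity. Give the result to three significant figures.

AUC = 689 ng/mL·hr

Trapezoidal AUC_0→7.5:
  [0→1]: (0.0+217.4)/2 × 1 = 108.7
  [1→2.5]: (217.4+124.9)/2 × 1.5 = 256.725
  [2.5→5.5]: (124.9+34.8)/2 × 3 = 239.55
  [5.5→7.5]: (34.8+14.8)/2 × 2 = 49.6
  Sum = 654.575 ng/mL·hr
Extrapolated tail: C_last / k_e = 14.8 / 0.427 = 34.660
AUC_0→∞ = 654.575 + 34.660 = 689.235 ng/mL·hr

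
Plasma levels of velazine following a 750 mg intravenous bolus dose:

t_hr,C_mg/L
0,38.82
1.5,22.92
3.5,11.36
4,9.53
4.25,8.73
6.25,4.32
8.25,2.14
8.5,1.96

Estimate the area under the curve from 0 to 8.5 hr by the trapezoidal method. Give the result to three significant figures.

AUC = 108 mg/L·hr

Trapezoidal AUC_0→8.5:
  [0→1.5]: (38.82+22.92)/2 × 1.5 = 46.305
  [1.5→3.5]: (22.92+11.36)/2 × 2 = 34.28
  [3.5→4]: (11.36+9.53)/2 × 0.5 = 5.2225
  [4→4.25]: (9.53+8.73)/2 × 0.25 = 2.2825
  [4.25→6.25]: (8.73+4.32)/2 × 2 = 13.05
  [6.25→8.25]: (4.32+2.14)/2 × 2 = 6.46
  [8.25→8.5]: (2.14+1.96)/2 × 0.25 = 0.5125
  Sum = 108.1125 mg/L·hr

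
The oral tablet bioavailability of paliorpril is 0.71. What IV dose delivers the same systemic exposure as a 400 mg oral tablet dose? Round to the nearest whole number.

D_iv = 284 mg

Systemic exposure from an extravascular dose = F × D_ev, so the equivalent IV dose is F × D_ev.
D_iv = F × D_ev = 0.71 × 400 = 284 mg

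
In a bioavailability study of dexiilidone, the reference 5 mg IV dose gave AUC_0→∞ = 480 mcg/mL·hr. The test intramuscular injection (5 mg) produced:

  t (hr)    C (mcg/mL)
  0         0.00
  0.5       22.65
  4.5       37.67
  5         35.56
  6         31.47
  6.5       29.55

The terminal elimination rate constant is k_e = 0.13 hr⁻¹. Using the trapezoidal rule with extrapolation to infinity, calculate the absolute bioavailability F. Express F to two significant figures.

F = 0.88

Trapezoidal AUC_0→6.5 (intramuscular injection):
  [0→0.5]: (0.00+22.65)/2 × 0.5 = 5.6625
  [0.5→4.5]: (22.65+37.67)/2 × 4 = 120.64
  [4.5→5]: (37.67+35.56)/2 × 0.5 = 18.3075
  [5→6]: (35.56+31.47)/2 × 1 = 33.515
  [6→6.5]: (31.47+29.55)/2 × 0.5 = 15.255
  Sum = 193.38 mcg/mL·hr
Tail: C_last/k_e = 29.55/0.13 = 227.308
AUC_0→∞ (intramuscular injection) = 193.38 + 227.308 = 420.688 mcg/mL·hr
F = (AUC_ev/D_ev)/(AUC_iv/D_iv) = (420.688/5)/(480/5) = 84.1376/96 = 0.8764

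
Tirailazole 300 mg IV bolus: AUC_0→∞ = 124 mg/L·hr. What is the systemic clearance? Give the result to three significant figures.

CL = 2.42 L/hr

CL = Dose_iv / AUC_0→∞
   = 300 / 124 = 2.41935 L/hr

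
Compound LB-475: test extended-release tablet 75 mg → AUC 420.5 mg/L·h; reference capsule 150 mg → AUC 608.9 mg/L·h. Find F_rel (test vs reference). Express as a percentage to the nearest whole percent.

F_rel = (AUC_test/D_test) / (AUC_ref/D_ref)
      = (420.5/75) / (608.9/150)
      = 5.60667 / 4.05933 = 1.3812 = 138.12%

F_rel = 138%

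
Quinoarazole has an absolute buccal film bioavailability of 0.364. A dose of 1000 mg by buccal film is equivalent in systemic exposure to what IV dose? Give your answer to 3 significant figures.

Systemic exposure from an extravascular dose = F × D_ev, so the equivalent IV dose is F × D_ev.
D_iv = F × D_ev = 0.364 × 1000 = 364 mg

D_iv = 364 mg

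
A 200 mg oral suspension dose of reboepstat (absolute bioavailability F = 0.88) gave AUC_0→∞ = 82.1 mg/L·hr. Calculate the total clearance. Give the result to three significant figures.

CL = 2.14 L/hr

CL = F × Dose / AUC_0→∞
   = 0.88 × 200 / 82.1 = 2.14373 L/hr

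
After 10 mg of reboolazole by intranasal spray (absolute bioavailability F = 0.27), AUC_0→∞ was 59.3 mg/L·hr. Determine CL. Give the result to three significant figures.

CL = F × Dose / AUC_0→∞
   = 0.27 × 10 / 59.3 = 0.0455312 L/hr

CL = 0.0455 L/hr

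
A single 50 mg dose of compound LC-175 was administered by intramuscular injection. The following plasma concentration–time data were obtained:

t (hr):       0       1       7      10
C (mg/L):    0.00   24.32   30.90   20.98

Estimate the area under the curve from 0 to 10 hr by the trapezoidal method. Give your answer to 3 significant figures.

AUC = 256 mg/L·hr

Trapezoidal AUC_0→10:
  [0→1]: (0.00+24.32)/2 × 1 = 12.16
  [1→7]: (24.32+30.90)/2 × 6 = 165.66
  [7→10]: (30.90+20.98)/2 × 3 = 77.82
  Sum = 255.64 mg/L·hr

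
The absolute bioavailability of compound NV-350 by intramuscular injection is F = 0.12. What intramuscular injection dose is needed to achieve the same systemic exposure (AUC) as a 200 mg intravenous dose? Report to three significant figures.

For equal systemic exposure: F × D_ev = D_iv
D_ev = D_iv / F = 200 / 0.12 = 1666.67 mg

D_intramuscular = 1670 mg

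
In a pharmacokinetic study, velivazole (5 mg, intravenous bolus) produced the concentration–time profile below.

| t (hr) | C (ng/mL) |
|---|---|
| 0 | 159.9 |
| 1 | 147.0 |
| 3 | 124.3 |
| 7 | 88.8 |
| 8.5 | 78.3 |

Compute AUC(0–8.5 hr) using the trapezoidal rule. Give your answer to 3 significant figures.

Trapezoidal AUC_0→8.5:
  [0→1]: (159.9+147.0)/2 × 1 = 153.45
  [1→3]: (147.0+124.3)/2 × 2 = 271.3
  [3→7]: (124.3+88.8)/2 × 4 = 426.2
  [7→8.5]: (88.8+78.3)/2 × 1.5 = 125.325
  Sum = 976.275 ng/mL·hr

AUC = 976 ng/mL·hr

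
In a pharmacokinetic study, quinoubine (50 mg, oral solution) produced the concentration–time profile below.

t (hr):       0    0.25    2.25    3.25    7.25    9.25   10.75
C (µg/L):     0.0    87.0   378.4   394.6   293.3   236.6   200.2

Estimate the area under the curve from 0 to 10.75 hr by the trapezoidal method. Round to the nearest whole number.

AUC = 3096 µg/L·hr

Trapezoidal AUC_0→10.75:
  [0→0.25]: (0.0+87.0)/2 × 0.25 = 10.875
  [0.25→2.25]: (87.0+378.4)/2 × 2 = 465.4
  [2.25→3.25]: (378.4+394.6)/2 × 1 = 386.5
  [3.25→7.25]: (394.6+293.3)/2 × 4 = 1375.8
  [7.25→9.25]: (293.3+236.6)/2 × 2 = 529.9
  [9.25→10.75]: (236.6+200.2)/2 × 1.5 = 327.6
  Sum = 3096.075 µg/L·hr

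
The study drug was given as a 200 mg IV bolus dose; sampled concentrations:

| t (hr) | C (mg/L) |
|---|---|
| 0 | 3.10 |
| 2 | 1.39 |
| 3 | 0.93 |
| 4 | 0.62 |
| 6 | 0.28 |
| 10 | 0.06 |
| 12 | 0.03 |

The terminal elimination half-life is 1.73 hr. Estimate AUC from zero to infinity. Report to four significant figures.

Trapezoidal AUC_0→12:
  [0→2]: (3.10+1.39)/2 × 2 = 4.49
  [2→3]: (1.39+0.93)/2 × 1 = 1.16
  [3→4]: (0.93+0.62)/2 × 1 = 0.775
  [4→6]: (0.62+0.28)/2 × 2 = 0.9
  [6→10]: (0.28+0.06)/2 × 4 = 0.68
  [10→12]: (0.06+0.03)/2 × 2 = 0.09
  Sum = 8.095 mg/L·hr
k_e = ln2 / t½ = 0.693147 / 1.73 = 0.4007 hr^-1
Extrapolated tail: C_last / k_e = 0.03 / 0.4007 = 0.075
AUC_0→∞ = 8.095 + 0.075 = 8.17 mg/L·hr

AUC = 8.170 mg/L·hr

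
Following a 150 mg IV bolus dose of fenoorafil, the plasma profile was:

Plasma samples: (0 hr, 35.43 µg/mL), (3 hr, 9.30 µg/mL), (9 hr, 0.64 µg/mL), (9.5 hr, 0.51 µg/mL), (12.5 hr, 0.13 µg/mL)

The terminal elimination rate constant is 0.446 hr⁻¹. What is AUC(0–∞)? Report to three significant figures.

AUC = 98.5 µg/mL·hr

Trapezoidal AUC_0→12.5:
  [0→3]: (35.43+9.30)/2 × 3 = 67.095
  [3→9]: (9.30+0.64)/2 × 6 = 29.82
  [9→9.5]: (0.64+0.51)/2 × 0.5 = 0.2875
  [9.5→12.5]: (0.51+0.13)/2 × 3 = 0.96
  Sum = 98.1625 µg/mL·hr
Extrapolated tail: C_last / k_e = 0.13 / 0.446 = 0.291
AUC_0→∞ = 98.1625 + 0.291 = 98.4535 µg/mL·hr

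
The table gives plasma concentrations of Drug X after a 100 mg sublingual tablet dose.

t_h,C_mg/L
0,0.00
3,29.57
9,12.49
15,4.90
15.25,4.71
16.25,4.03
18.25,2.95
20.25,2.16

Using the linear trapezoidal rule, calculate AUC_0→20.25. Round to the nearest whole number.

Trapezoidal AUC_0→20.25:
  [0→3]: (0.00+29.57)/2 × 3 = 44.355
  [3→9]: (29.57+12.49)/2 × 6 = 126.18
  [9→15]: (12.49+4.90)/2 × 6 = 52.17
  [15→15.25]: (4.90+4.71)/2 × 0.25 = 1.20125
  [15.25→16.25]: (4.71+4.03)/2 × 1 = 4.37
  [16.25→18.25]: (4.03+2.95)/2 × 2 = 6.98
  [18.25→20.25]: (2.95+2.16)/2 × 2 = 5.11
  Sum = 240.36625 mg/L·h

AUC = 240 mg/L·h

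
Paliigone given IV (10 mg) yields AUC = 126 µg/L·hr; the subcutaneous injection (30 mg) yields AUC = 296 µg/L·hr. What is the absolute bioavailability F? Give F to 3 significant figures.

F = (AUC_ev / D_ev) / (AUC_iv / D_iv)
  = (296/30) / (126/10)
  = 9.86667 / 12.6 = 0.7831

F = 0.783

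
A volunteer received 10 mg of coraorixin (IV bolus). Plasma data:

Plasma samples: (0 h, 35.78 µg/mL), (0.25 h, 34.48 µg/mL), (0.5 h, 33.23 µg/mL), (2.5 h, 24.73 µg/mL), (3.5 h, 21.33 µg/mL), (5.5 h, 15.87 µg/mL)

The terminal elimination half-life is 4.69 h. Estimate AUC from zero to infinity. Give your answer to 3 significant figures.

AUC = 243 µg/mL·h

Trapezoidal AUC_0→5.5:
  [0→0.25]: (35.78+34.48)/2 × 0.25 = 8.7825
  [0.25→0.5]: (34.48+33.23)/2 × 0.25 = 8.46375
  [0.5→2.5]: (33.23+24.73)/2 × 2 = 57.96
  [2.5→3.5]: (24.73+21.33)/2 × 1 = 23.03
  [3.5→5.5]: (21.33+15.87)/2 × 2 = 37.2
  Sum = 135.43625 µg/mL·h
k_e = ln2 / t½ = 0.693147 / 4.69 = 0.1478 h^-1
Extrapolated tail: C_last / k_e = 15.87 / 0.1478 = 107.375
AUC_0→∞ = 135.43625 + 107.375 = 242.81125 µg/mL·h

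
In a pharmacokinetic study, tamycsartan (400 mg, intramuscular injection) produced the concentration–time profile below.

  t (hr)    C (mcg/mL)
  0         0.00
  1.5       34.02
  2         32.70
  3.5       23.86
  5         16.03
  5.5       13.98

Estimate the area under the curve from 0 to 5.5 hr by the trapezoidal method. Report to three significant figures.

AUC = 122 mcg/mL·hr

Trapezoidal AUC_0→5.5:
  [0→1.5]: (0.00+34.02)/2 × 1.5 = 25.515
  [1.5→2]: (34.02+32.70)/2 × 0.5 = 16.68
  [2→3.5]: (32.70+23.86)/2 × 1.5 = 42.42
  [3.5→5]: (23.86+16.03)/2 × 1.5 = 29.9175
  [5→5.5]: (16.03+13.98)/2 × 0.5 = 7.5025
  Sum = 122.035 mcg/mL·hr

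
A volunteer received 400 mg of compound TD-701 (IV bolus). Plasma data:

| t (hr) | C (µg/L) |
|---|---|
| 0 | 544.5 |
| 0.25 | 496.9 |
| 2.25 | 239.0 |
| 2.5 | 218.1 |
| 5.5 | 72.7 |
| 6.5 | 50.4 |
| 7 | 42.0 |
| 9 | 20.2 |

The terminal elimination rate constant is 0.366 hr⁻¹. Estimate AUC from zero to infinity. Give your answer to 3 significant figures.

Trapezoidal AUC_0→9:
  [0→0.25]: (544.5+496.9)/2 × 0.25 = 130.175
  [0.25→2.25]: (496.9+239.0)/2 × 2 = 735.9
  [2.25→2.5]: (239.0+218.1)/2 × 0.25 = 57.1375
  [2.5→5.5]: (218.1+72.7)/2 × 3 = 436.2
  [5.5→6.5]: (72.7+50.4)/2 × 1 = 61.55
  [6.5→7]: (50.4+42.0)/2 × 0.5 = 23.1
  [7→9]: (42.0+20.2)/2 × 2 = 62.2
  Sum = 1506.2625 µg/L·hr
Extrapolated tail: C_last / k_e = 20.2 / 0.366 = 55.191
AUC_0→∞ = 1506.2625 + 55.191 = 1561.4535 µg/L·hr

AUC = 1560 µg/L·hr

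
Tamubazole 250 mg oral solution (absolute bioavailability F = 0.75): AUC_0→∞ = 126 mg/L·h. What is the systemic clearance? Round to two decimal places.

CL = 1.49 L/h

CL = F × Dose / AUC_0→∞
   = 0.75 × 250 / 126 = 1.4881 L/h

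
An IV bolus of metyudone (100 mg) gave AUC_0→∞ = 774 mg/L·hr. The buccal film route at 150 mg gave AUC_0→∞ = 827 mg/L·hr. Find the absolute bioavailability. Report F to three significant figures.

F = 0.712

F = (AUC_ev / D_ev) / (AUC_iv / D_iv)
  = (827/150) / (774/100)
  = 5.51333 / 7.74 = 0.7123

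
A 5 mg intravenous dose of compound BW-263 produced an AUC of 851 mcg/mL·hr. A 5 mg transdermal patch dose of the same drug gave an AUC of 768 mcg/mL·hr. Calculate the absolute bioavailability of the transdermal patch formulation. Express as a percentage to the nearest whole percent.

F = (AUC_ev / D_ev) / (AUC_iv / D_iv)
  = (768/5) / (851/5)
  = 153.6 / 170.2 = 0.9025
  = 90.25%

F = 90%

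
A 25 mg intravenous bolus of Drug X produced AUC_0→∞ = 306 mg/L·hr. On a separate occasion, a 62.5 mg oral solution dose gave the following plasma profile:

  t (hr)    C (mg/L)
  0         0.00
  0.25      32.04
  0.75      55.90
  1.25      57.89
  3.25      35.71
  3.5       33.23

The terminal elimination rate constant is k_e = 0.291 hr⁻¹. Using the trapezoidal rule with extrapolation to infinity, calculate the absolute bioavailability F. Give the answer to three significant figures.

F = 0.354

Trapezoidal AUC_0→3.5 (oral solution):
  [0→0.25]: (0.00+32.04)/2 × 0.25 = 4.005
  [0.25→0.75]: (32.04+55.90)/2 × 0.5 = 21.985
  [0.75→1.25]: (55.90+57.89)/2 × 0.5 = 28.4475
  [1.25→3.25]: (57.89+35.71)/2 × 2 = 93.6
  [3.25→3.5]: (35.71+33.23)/2 × 0.25 = 8.6175
  Sum = 156.655 mg/L·hr
Tail: C_last/k_e = 33.23/0.291 = 114.192
AUC_0→∞ (oral solution) = 156.655 + 114.192 = 270.847 mg/L·hr
F = (AUC_ev/D_ev)/(AUC_iv/D_iv) = (270.847/62.5)/(306/25) = 4.333552/12.24 = 0.3540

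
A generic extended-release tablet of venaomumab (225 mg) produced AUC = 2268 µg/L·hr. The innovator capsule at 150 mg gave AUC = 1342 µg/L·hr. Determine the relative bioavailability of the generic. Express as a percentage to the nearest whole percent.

F_rel = 113%

F_rel = (AUC_test/D_test) / (AUC_ref/D_ref)
      = (2268/225) / (1342/150)
      = 10.08 / 8.94667 = 1.1267 = 112.67%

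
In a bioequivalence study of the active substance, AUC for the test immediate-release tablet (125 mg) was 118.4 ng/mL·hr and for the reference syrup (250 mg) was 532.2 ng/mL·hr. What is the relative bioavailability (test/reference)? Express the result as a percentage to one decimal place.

F_rel = (AUC_test/D_test) / (AUC_ref/D_ref)
      = (118.4/125) / (532.2/250)
      = 0.9472 / 2.1288 = 0.4449 = 44.49%

F_rel = 44.5%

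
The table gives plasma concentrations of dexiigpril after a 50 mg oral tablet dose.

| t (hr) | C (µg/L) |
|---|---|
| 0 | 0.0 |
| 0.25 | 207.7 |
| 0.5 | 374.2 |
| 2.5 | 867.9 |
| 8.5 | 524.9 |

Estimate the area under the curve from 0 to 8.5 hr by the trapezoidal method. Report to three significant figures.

AUC = 5520 µg/L·hr

Trapezoidal AUC_0→8.5:
  [0→0.25]: (0.0+207.7)/2 × 0.25 = 25.9625
  [0.25→0.5]: (207.7+374.2)/2 × 0.25 = 72.7375
  [0.5→2.5]: (374.2+867.9)/2 × 2 = 1242.1
  [2.5→8.5]: (867.9+524.9)/2 × 6 = 4178.4
  Sum = 5519.2 µg/L·hr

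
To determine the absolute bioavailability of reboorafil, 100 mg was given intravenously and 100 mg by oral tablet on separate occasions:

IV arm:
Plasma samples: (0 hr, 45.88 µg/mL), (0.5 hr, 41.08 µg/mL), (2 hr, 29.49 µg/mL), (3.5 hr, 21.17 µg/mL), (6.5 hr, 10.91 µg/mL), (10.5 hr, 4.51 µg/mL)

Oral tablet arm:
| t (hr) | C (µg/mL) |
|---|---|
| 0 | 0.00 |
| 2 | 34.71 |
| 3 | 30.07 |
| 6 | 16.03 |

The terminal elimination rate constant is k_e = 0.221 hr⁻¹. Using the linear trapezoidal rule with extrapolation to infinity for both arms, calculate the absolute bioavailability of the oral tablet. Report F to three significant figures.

F = 0.985

Trapezoidal AUC_0→10.5 (IV):
  [0→0.5]: (45.88+41.08)/2 × 0.5 = 21.74
  [0.5→2]: (41.08+29.49)/2 × 1.5 = 52.9275
  [2→3.5]: (29.49+21.17)/2 × 1.5 = 37.995
  [3.5→6.5]: (21.17+10.91)/2 × 3 = 48.12
  [6.5→10.5]: (10.91+4.51)/2 × 4 = 30.84
  Sum = 191.6225 µg/mL·hr
IV tail: 4.51/0.221 = 20.407; AUC_iv,0→∞ = 191.6225 + 20.407 = 212.0295 µg/mL·hr
Trapezoidal AUC_0→6 (oral tablet):
  [0→2]: (0.00+34.71)/2 × 2 = 34.71
  [2→3]: (34.71+30.07)/2 × 1 = 32.39
  [3→6]: (30.07+16.03)/2 × 3 = 69.15
  Sum = 136.25 µg/mL·hr
oral tablet tail: 16.03/0.221 = 72.534; AUC_ev,0→∞ = 136.25 + 72.534 = 208.784 µg/mL·hr
F = (AUC_ev/D_ev)/(AUC_iv/D_iv) = (208.784/100)/(212.0295/100) = 2.08784/2.120295 = 0.9847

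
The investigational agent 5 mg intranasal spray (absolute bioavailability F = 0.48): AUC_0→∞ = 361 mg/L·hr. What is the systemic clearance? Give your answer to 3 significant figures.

CL = F × Dose / AUC_0→∞
   = 0.48 × 5 / 361 = 0.0066482 L/hr

CL = 0.00665 L/hr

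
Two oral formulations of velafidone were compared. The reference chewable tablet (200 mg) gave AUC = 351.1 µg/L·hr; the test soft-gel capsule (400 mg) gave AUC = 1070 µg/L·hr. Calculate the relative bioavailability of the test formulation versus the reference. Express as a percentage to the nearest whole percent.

F_rel = 152%

F_rel = (AUC_test/D_test) / (AUC_ref/D_ref)
      = (1070/400) / (351.1/200)
      = 2.675 / 1.7555 = 1.5238 = 152.38%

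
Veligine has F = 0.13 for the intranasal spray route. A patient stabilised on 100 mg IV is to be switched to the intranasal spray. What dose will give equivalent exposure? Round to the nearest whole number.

For equal systemic exposure: F × D_ev = D_iv
D_ev = D_iv / F = 100 / 0.13 = 769.231 mg

D_intranasal = 769 mg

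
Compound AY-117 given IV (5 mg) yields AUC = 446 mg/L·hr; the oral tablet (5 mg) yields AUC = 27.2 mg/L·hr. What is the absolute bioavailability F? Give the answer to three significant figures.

F = 0.0610

F = (AUC_ev / D_ev) / (AUC_iv / D_iv)
  = (27.2/5) / (446/5)
  = 5.44 / 89.2 = 0.0610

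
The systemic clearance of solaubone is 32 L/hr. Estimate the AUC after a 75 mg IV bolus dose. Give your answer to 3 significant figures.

AUC_0→∞ = Dose_iv / CL
        = 75 / 32 = 2.34375 mg/L·hr

AUC = 2.34 mg/L·hr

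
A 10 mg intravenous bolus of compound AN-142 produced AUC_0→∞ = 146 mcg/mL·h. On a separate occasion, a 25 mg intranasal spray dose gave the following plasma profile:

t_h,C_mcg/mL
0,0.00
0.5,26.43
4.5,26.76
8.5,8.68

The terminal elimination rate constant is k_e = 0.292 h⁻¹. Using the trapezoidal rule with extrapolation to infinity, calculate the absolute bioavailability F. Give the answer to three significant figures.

F = 0.585

Trapezoidal AUC_0→8.5 (intranasal spray):
  [0→0.5]: (0.00+26.43)/2 × 0.5 = 6.6075
  [0.5→4.5]: (26.43+26.76)/2 × 4 = 106.38
  [4.5→8.5]: (26.76+8.68)/2 × 4 = 70.88
  Sum = 183.8675 mcg/mL·h
Tail: C_last/k_e = 8.68/0.292 = 29.726
AUC_0→∞ (intranasal spray) = 183.8675 + 29.726 = 213.5935 mcg/mL·h
F = (AUC_ev/D_ev)/(AUC_iv/D_iv) = (213.5935/25)/(146/10) = 8.54374/14.6 = 0.5852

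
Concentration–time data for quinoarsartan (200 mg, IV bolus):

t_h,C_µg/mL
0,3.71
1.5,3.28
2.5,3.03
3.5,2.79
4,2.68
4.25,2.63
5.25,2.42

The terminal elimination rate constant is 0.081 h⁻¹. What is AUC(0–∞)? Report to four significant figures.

Trapezoidal AUC_0→5.25:
  [0→1.5]: (3.71+3.28)/2 × 1.5 = 5.2425
  [1.5→2.5]: (3.28+3.03)/2 × 1 = 3.155
  [2.5→3.5]: (3.03+2.79)/2 × 1 = 2.91
  [3.5→4]: (2.79+2.68)/2 × 0.5 = 1.3675
  [4→4.25]: (2.68+2.63)/2 × 0.25 = 0.66375
  [4.25→5.25]: (2.63+2.42)/2 × 1 = 2.525
  Sum = 15.86375 µg/mL·h
Extrapolated tail: C_last / k_e = 2.42 / 0.081 = 29.877
AUC_0→∞ = 15.86375 + 29.877 = 45.74075 µg/mL·h

AUC = 45.74 µg/mL·h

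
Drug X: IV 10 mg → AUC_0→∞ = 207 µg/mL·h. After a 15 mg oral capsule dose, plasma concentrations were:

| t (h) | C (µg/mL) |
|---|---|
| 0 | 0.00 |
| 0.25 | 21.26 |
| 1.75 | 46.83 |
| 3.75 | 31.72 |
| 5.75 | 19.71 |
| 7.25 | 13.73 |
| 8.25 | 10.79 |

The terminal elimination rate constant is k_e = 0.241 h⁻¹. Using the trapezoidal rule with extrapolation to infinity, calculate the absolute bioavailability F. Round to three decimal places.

F = 0.856

Trapezoidal AUC_0→8.25 (oral capsule):
  [0→0.25]: (0.00+21.26)/2 × 0.25 = 2.6575
  [0.25→1.75]: (21.26+46.83)/2 × 1.5 = 51.0675
  [1.75→3.75]: (46.83+31.72)/2 × 2 = 78.55
  [3.75→5.75]: (31.72+19.71)/2 × 2 = 51.43
  [5.75→7.25]: (19.71+13.73)/2 × 1.5 = 25.08
  [7.25→8.25]: (13.73+10.79)/2 × 1 = 12.26
  Sum = 221.045 µg/mL·h
Tail: C_last/k_e = 10.79/0.241 = 44.772
AUC_0→∞ (oral capsule) = 221.045 + 44.772 = 265.817 µg/mL·h
F = (AUC_ev/D_ev)/(AUC_iv/D_iv) = (265.817/15)/(207/10) = 17.7211/20.7 = 0.8561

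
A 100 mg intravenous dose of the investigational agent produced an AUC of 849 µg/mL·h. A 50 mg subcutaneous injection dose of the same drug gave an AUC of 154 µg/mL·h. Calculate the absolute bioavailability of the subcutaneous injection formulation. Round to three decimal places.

F = 0.363

F = (AUC_ev / D_ev) / (AUC_iv / D_iv)
  = (154/50) / (849/100)
  = 3.08 / 8.49 = 0.3628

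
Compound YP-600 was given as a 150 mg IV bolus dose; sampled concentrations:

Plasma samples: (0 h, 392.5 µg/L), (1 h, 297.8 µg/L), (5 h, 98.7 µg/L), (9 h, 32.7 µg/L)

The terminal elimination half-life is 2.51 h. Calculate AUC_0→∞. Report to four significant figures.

AUC = 1519 µg/L·h

Trapezoidal AUC_0→9:
  [0→1]: (392.5+297.8)/2 × 1 = 345.15
  [1→5]: (297.8+98.7)/2 × 4 = 793.0
  [5→9]: (98.7+32.7)/2 × 4 = 262.8
  Sum = 1400.95 µg/L·h
k_e = ln2 / t½ = 0.693147 / 2.51 = 0.2762 h^-1
Extrapolated tail: C_last / k_e = 32.7 / 0.2762 = 118.392
AUC_0→∞ = 1400.95 + 118.392 = 1519.342 µg/L·h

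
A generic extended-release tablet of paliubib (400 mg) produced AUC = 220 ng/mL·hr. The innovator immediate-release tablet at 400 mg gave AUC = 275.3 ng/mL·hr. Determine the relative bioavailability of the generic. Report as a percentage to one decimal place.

F_rel = (AUC_test/D_test) / (AUC_ref/D_ref)
      = (220/400) / (275.3/400)
      = 0.55 / 0.68825 = 0.7991 = 79.91%

F_rel = 79.9%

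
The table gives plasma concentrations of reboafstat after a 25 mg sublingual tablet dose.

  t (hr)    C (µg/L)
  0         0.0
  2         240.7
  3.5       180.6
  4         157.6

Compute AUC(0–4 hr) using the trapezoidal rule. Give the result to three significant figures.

AUC = 641 µg/L·hr

Trapezoidal AUC_0→4:
  [0→2]: (0.0+240.7)/2 × 2 = 240.7
  [2→3.5]: (240.7+180.6)/2 × 1.5 = 315.975
  [3.5→4]: (180.6+157.6)/2 × 0.5 = 84.55
  Sum = 641.225 µg/L·hr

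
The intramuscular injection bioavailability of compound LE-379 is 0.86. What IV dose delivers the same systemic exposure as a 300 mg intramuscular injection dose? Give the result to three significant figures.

Systemic exposure from an extravascular dose = F × D_ev, so the equivalent IV dose is F × D_ev.
D_iv = F × D_ev = 0.86 × 300 = 258 mg

D_iv = 258 mg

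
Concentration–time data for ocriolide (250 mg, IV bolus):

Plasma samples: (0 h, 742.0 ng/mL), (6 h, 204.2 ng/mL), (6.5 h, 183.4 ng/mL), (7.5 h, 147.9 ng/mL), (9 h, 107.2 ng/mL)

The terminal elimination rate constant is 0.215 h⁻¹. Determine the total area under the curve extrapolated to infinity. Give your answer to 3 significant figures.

AUC = 3790 ng/mL·h

Trapezoidal AUC_0→9:
  [0→6]: (742.0+204.2)/2 × 6 = 2838.6
  [6→6.5]: (204.2+183.4)/2 × 0.5 = 96.9
  [6.5→7.5]: (183.4+147.9)/2 × 1 = 165.65
  [7.5→9]: (147.9+107.2)/2 × 1.5 = 191.325
  Sum = 3292.475 ng/mL·h
Extrapolated tail: C_last / k_e = 107.2 / 0.215 = 498.605
AUC_0→∞ = 3292.475 + 498.605 = 3791.08 ng/mL·h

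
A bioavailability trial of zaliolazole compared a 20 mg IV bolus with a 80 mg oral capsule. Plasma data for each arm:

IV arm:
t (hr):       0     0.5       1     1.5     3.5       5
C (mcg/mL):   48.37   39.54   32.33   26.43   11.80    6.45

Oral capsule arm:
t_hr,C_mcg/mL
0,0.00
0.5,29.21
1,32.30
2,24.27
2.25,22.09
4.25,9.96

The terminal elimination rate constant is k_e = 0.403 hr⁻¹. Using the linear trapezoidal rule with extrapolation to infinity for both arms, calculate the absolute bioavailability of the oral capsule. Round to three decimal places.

Trapezoidal AUC_0→5 (IV):
  [0→0.5]: (48.37+39.54)/2 × 0.5 = 21.9775
  [0.5→1]: (39.54+32.33)/2 × 0.5 = 17.9675
  [1→1.5]: (32.33+26.43)/2 × 0.5 = 14.69
  [1.5→3.5]: (26.43+11.80)/2 × 2 = 38.23
  [3.5→5]: (11.80+6.45)/2 × 1.5 = 13.6875
  Sum = 106.5525 mcg/mL·hr
IV tail: 6.45/0.403 = 16.005; AUC_iv,0→∞ = 106.5525 + 16.005 = 122.5575 mcg/mL·hr
Trapezoidal AUC_0→4.25 (oral capsule):
  [0→0.5]: (0.00+29.21)/2 × 0.5 = 7.3025
  [0.5→1]: (29.21+32.30)/2 × 0.5 = 15.3775
  [1→2]: (32.30+24.27)/2 × 1 = 28.285
  [2→2.25]: (24.27+22.09)/2 × 0.25 = 5.795
  [2.25→4.25]: (22.09+9.96)/2 × 2 = 32.05
  Sum = 88.81 mcg/mL·hr
oral capsule tail: 9.96/0.403 = 24.715; AUC_ev,0→∞ = 88.81 + 24.715 = 113.525 mcg/mL·hr
F = (AUC_ev/D_ev)/(AUC_iv/D_iv) = (113.525/80)/(122.5575/20) = 1.4190625/6.127875 = 0.2316

F = 0.232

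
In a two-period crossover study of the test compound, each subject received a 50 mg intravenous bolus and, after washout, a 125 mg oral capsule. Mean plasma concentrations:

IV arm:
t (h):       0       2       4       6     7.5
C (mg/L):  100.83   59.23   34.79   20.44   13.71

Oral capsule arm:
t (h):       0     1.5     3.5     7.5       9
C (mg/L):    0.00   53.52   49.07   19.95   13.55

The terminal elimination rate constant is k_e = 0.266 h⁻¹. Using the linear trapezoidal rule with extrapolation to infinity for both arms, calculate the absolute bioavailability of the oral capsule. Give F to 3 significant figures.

F = 0.369

Trapezoidal AUC_0→7.5 (IV):
  [0→2]: (100.83+59.23)/2 × 2 = 160.06
  [2→4]: (59.23+34.79)/2 × 2 = 94.02
  [4→6]: (34.79+20.44)/2 × 2 = 55.23
  [6→7.5]: (20.44+13.71)/2 × 1.5 = 25.6125
  Sum = 334.9225 mg/L·h
IV tail: 13.71/0.266 = 51.541; AUC_iv,0→∞ = 334.9225 + 51.541 = 386.4635 mg/L·h
Trapezoidal AUC_0→9 (oral capsule):
  [0→1.5]: (0.00+53.52)/2 × 1.5 = 40.14
  [1.5→3.5]: (53.52+49.07)/2 × 2 = 102.59
  [3.5→7.5]: (49.07+19.95)/2 × 4 = 138.04
  [7.5→9]: (19.95+13.55)/2 × 1.5 = 25.125
  Sum = 305.895 mg/L·h
oral capsule tail: 13.55/0.266 = 50.940; AUC_ev,0→∞ = 305.895 + 50.940 = 356.835 mg/L·h
F = (AUC_ev/D_ev)/(AUC_iv/D_iv) = (356.835/125)/(386.4635/50) = 2.85468/7.72927 = 0.3693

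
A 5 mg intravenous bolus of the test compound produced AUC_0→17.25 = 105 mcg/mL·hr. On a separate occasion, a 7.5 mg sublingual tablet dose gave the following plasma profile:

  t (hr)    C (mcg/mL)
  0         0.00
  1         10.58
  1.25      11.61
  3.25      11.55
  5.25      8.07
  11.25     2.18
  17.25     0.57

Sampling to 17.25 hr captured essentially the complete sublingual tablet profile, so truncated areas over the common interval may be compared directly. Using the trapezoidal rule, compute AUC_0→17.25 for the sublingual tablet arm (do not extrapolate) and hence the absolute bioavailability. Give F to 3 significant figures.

Trapezoidal AUC_0→17.25 (sublingual tablet):
  [0→1]: (0.00+10.58)/2 × 1 = 5.29
  [1→1.25]: (10.58+11.61)/2 × 0.25 = 2.77375
  [1.25→3.25]: (11.61+11.55)/2 × 2 = 23.16
  [3.25→5.25]: (11.55+8.07)/2 × 2 = 19.62
  [5.25→11.25]: (8.07+2.18)/2 × 6 = 30.75
  [11.25→17.25]: (2.18+0.57)/2 × 6 = 8.25
  Sum = 89.84375 mcg/mL·hr
F = (AUC_ev/D_ev)/(AUC_iv/D_iv) = (89.84375/7.5)/(105/5) = 11.9792/21 = 0.5704

F = 0.570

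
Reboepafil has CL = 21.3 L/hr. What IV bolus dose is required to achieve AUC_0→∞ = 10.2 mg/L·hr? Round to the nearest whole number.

Dose = 217 mg

Dose_iv = CL × AUC_0→∞
     = 21.3 × 10.2 = 217.26 mg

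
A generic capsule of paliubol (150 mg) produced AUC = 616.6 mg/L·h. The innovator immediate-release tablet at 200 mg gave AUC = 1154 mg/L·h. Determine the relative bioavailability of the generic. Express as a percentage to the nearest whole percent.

F_rel = (AUC_test/D_test) / (AUC_ref/D_ref)
      = (616.6/150) / (1154/200)
      = 4.11067 / 5.77 = 0.7124 = 71.24%

F_rel = 71%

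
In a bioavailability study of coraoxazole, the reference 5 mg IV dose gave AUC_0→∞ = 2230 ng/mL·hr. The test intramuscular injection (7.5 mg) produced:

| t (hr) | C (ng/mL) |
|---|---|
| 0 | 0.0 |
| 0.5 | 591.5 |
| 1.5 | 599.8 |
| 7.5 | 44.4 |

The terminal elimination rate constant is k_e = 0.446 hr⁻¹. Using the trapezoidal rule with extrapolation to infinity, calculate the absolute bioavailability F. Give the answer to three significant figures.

F = 0.830

Trapezoidal AUC_0→7.5 (intramuscular injection):
  [0→0.5]: (0.0+591.5)/2 × 0.5 = 147.875
  [0.5→1.5]: (591.5+599.8)/2 × 1 = 595.65
  [1.5→7.5]: (599.8+44.4)/2 × 6 = 1932.6
  Sum = 2676.125 ng/mL·hr
Tail: C_last/k_e = 44.4/0.446 = 99.552
AUC_0→∞ (intramuscular injection) = 2676.125 + 99.552 = 2775.677 ng/mL·hr
F = (AUC_ev/D_ev)/(AUC_iv/D_iv) = (2775.677/7.5)/(2230/5) = 370.09/446 = 0.8298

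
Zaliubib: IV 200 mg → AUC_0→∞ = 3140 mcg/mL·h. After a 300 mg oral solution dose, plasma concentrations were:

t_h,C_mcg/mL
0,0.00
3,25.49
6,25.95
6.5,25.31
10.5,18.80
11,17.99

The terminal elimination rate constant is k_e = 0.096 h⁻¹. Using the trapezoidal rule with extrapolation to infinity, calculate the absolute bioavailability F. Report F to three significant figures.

Trapezoidal AUC_0→11 (oral solution):
  [0→3]: (0.00+25.49)/2 × 3 = 38.235
  [3→6]: (25.49+25.95)/2 × 3 = 77.16
  [6→6.5]: (25.95+25.31)/2 × 0.5 = 12.815
  [6.5→10.5]: (25.31+18.80)/2 × 4 = 88.22
  [10.5→11]: (18.80+17.99)/2 × 0.5 = 9.1975
  Sum = 225.6275 mcg/mL·h
Tail: C_last/k_e = 17.99/0.096 = 187.396
AUC_0→∞ (oral solution) = 225.6275 + 187.396 = 413.0235 mcg/mL·h
F = (AUC_ev/D_ev)/(AUC_iv/D_iv) = (413.0235/300)/(3140/200) = 1.376745/15.7 = 0.0877

F = 0.0877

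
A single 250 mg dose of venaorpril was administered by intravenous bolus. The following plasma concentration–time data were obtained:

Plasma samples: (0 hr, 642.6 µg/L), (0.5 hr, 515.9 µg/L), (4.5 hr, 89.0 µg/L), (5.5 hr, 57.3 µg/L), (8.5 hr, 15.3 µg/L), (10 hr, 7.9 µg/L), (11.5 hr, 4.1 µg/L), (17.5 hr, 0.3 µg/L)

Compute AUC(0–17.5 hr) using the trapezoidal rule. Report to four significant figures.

Trapezoidal AUC_0→17.5:
  [0→0.5]: (642.6+515.9)/2 × 0.5 = 289.625
  [0.5→4.5]: (515.9+89.0)/2 × 4 = 1209.8
  [4.5→5.5]: (89.0+57.3)/2 × 1 = 73.15
  [5.5→8.5]: (57.3+15.3)/2 × 3 = 108.9
  [8.5→10]: (15.3+7.9)/2 × 1.5 = 17.4
  [10→11.5]: (7.9+4.1)/2 × 1.5 = 9.0
  [11.5→17.5]: (4.1+0.3)/2 × 6 = 13.2
  Sum = 1721.075 µg/L·hr

AUC = 1721 µg/L·hr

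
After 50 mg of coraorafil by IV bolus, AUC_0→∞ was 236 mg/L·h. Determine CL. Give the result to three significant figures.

CL = Dose_iv / AUC_0→∞
   = 50 / 236 = 0.211864 L/h

CL = 0.212 L/h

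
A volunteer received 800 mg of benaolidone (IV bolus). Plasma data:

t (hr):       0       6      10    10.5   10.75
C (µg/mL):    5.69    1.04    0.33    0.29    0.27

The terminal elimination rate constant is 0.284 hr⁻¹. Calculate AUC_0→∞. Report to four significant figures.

Trapezoidal AUC_0→10.75:
  [0→6]: (5.69+1.04)/2 × 6 = 20.19
  [6→10]: (1.04+0.33)/2 × 4 = 2.74
  [10→10.5]: (0.33+0.29)/2 × 0.5 = 0.155
  [10.5→10.75]: (0.29+0.27)/2 × 0.25 = 0.07
  Sum = 23.155 µg/mL·hr
Extrapolated tail: C_last / k_e = 0.27 / 0.284 = 0.951
AUC_0→∞ = 23.155 + 0.951 = 24.106 µg/mL·hr

AUC = 24.11 µg/mL·hr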